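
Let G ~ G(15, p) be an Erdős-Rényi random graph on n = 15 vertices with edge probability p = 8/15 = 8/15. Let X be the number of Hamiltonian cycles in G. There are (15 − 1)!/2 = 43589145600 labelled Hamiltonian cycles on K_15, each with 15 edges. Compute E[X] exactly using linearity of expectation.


K_15 has (15 − 1)!/2 = 43589145600 labelled Hamiltonian cycles.
For each such Hamiltonian cycle H, let X_H = 1 if all 15 edges of H are present in G. Then P[X_H = 1] = p^{15} = (8/15)^{15} = 35184372088832/437893890380859375.
By linearity of expectation: E[X] = Σ_H E[X_H] = 43589145600 · p^{15} = 43589145600 · 35184372088832/437893890380859375 = 252453780711880523776/72081298828125.
Numerically: E[X] ≈ 3.502e+06.

E[X] = 43589145600 · (8/15)^{15} = 252453780711880523776/72081298828125 ≈ 3.502e+06.


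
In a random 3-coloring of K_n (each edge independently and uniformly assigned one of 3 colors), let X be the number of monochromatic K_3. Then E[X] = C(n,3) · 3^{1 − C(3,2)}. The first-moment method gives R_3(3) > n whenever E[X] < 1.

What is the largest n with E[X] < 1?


We need C(n, 3) · 3^{1 − 3} < 1, i.e. C(n, 3) < 3^{3 − 1} = 9.
Check values of n near the boundary:
  n = 3: C(3, 3) = 1; 1 < 9? YES
  n = 4: C(4, 3) = 4; 4 < 9? YES
  n = 5: C(5, 3) = 10; 10 < 9? NO
  n = 6: C(6, 3) = 20; 20 < 9? NO
  n = 7: C(7, 3) = 35; 35 < 9? NO
The largest n with C(n, 3) < 9 is n = 4 (where E[X] = 4/9 ≈ 0.4444444). Hence R_3(3) > 4, i.e. R_3(3) ≥ 5.

Largest n = 4; hence R_3(3) > 4.


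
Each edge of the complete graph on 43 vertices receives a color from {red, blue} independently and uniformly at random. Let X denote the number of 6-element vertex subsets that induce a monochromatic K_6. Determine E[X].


Let X = Σ_S X_S over the C(43, 6) = 6096454 subsets S of size 6, where X_S = 1 if the K_6 on S is monochromatic.
For a fixed S, the K_6 on S has C(6, 2) = 15 edges. P[all 15 edges red] = (1/2)^15, and likewise for blue, so P[monochromatic] = 2·(1/2)^15 = 2^{1 − 15} = 1/16384.
Summing: E[X] = C(43, 6) · 2^{1 − 15} = 6096454 · 1/16384 = 3048227/8192.
Numerically: E[X] ≈ 372.0980.

E[X] = C(43,6)·2^(1−C(6,2)) = 3048227/8192 ≈ 372.0980.


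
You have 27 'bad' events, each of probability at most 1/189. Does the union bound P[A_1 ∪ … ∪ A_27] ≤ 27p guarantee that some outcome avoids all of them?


Union bound: P[∪_{i=1}^{27} A_i] ≤ Σ_i P[A_i] ≤ 27·p = 27·(1/189) = 1/7.
Numerically: 1/7 ≈ 0.1428571.
Is 1/7 < 1? YES.
Since P[∪ A_i] ≤ 1/7 < 1, the complement has P[∩ A_i^c] ≥ 1 − 1/7 = 6/7 > 0, so some outcome avoids every A_i.

27·p = 1/7 ≈ 0.1428571; existence CERTIFIED by the union bound.


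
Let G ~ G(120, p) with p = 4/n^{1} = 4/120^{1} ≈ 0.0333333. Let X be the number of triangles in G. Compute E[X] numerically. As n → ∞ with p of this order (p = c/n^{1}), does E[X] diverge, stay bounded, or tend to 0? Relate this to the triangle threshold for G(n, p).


Number of potential triangles: C(120, 3) = 280840.
Each occurs with probability p³ ≈ (0.0333333)³ ≈ 3.70370370e-05.
By linearity: E[X] = C(120, 3)·p³ ≈ 280840 · 3.70370370e-05 ≈ 10.401481.
Here α = 1, so p = 4/n is exactly at the triangle threshold p ~ 1/n. Asymptotically E[X] → c³/6 = 4³/6 = 32/3 ≈ 10.666667, a bounded constant. In this regime the triangle count is asymptotically Poisson(c³/6).

E[X] ≈ 10.401481; in regime p = Θ(1/n^{1}) E[X] stays bounded (at the triangle threshold p ~ 1/n).


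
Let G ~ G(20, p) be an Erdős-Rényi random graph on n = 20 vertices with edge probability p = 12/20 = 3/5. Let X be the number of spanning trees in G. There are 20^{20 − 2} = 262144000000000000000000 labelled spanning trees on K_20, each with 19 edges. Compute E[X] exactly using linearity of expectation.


K_20 has 20^{20 − 2} = 262144000000000000000000 labelled spanning trees.
For each such spanning tree H, let X_H = 1 if all 19 edges of H are present in G. Then P[X_H = 1] = p^{19} = (3/5)^{19} = 1162261467/19073486328125.
By linearity: E[X] = Σ_H E[X_H] = 262144000000000000000000 · p^{19} = 262144000000000000000000 · 1162261467/19073486328125 = 79869999842655731712/5.
Numerically: E[X] ≈ 1.5974e+19.

E[X] = 262144000000000000000000 · (3/5)^{19} = 79869999842655731712/5 ≈ 1.5974e+19.


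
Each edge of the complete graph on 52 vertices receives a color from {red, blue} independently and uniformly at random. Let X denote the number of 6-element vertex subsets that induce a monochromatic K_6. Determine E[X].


Let X = Σ_S X_S over the C(52, 6) = 20358520 subsets S of size 6, where X_S = 1 if the K_6 on S is monochromatic.
For a fixed S, the K_6 on S has C(6, 2) = 15 edges. P[all 15 edges red] = (1/2)^15, and likewise for blue, so P[monochromatic] = 2·(1/2)^15 = 2^{1 − 15} = 1/16384.
By linearity: E[X] = C(52, 6) · 2^{1 − 15} = 20358520 · 1/16384 = 2544815/2048.
Numerically: E[X] ≈ 1242.5854.

E[X] = C(52,6)·2^(1−C(6,2)) = 2544815/2048 ≈ 1242.5854.


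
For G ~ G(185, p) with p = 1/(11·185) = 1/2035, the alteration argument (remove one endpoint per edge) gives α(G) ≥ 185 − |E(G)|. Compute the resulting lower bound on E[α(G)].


E[|E(G)|] = C(185, 2)·p = 17020 · (1/2035) = 92/11.
E[α(G)] ≥ n − E[|E(G)|] = 185 − 92/11 = 1943/11.
Numerically: ≈ 176.63636.
(This is only a lower bound; the true E[α(G)] may be larger.)

E[α(G)] ≥ 1943/11 ≈ 176.63636.


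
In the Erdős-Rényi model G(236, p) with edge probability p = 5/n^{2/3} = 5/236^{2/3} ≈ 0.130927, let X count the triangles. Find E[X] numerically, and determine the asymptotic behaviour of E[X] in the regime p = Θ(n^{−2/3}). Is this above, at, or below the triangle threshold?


Number of potential triangles: C(236, 3) = 2162940.
Each occurs with probability p³ ≈ (0.130927)³ ≈ 2.24432634e-03.
By linearity: E[X] = C(236, 3)·p³ ≈ 2162940 · 2.24432634e-03 ≈ 4854.343220.
Since α = 2/3 < 1, p = c/n^{2/3} ≫ 1/n is above the triangle threshold p ~ 1/n. Asymptotically E[X] ~ (c³/6)·n^{3(1−α)} = (5³/6)·n^{1} → ∞; triangles are abundant w.h.p.

E[X] ≈ 4854.343220; in regime p = Θ(1/n^{2/3}) E[X] diverges (above the triangle threshold p ~ 1/n).


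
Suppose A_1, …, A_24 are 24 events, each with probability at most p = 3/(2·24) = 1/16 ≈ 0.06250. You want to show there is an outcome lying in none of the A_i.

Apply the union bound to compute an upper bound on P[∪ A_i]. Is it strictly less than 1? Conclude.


Union bound: P[∪_{i=1}^{24} A_i] ≤ Σ_i P[A_i] ≤ 24·p = 24·(1/16) = 3/2.
Numerically: 3/2 ≈ 1.50000.
Is 3/2 < 1? NO.
Since the bound 3/2 is ≥ 1, the union bound is uninformative here; it does NOT by itself certify existence.

24·p = 3/2 ≈ 1.50000; existence NOT certified by the union bound.


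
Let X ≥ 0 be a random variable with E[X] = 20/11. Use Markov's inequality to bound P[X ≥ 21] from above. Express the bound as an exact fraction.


μ = E[X] = 20/11, a = 21.
Markov: P[X ≥ 21] ≤ μ/a = (20/11)/21 = 20/231.
Numerically: ≈ 0.0866.
(Since a = 21 > μ = 1.8182, the bound 20/231 is < 1 and informative.)

P[X ≥ 21] ≤ 20/231 ≈ 0.0866.


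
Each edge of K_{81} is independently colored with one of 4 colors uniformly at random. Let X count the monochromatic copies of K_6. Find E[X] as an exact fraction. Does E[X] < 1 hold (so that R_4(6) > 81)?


E[X] = C(81, 6) · 4^{1 − 15} = 324540216 · 4^{−14} = 324540216/268435456.
As a reduced fraction: E[X] = 40567527/33554432 ≈ 1.2090.
Is E[X] < 1? NO.
Since E[X] ≥ 1, the first-moment bound is inconclusive at n = 81; it does NOT by itself certify R_4(6) > 81.

E[X] = 40567527/33554432 ≈ 1.2090; E[X] ≥ 1; first-moment method inconclusive here.


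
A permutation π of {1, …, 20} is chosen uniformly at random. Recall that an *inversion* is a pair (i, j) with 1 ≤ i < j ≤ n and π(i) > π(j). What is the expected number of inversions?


Write X = Σ X_I over the C(20, 2) = 190 pairs i < j, with X_I the indicator of one inversion.
There are 190 indicators.
For each fixed pair i < j, the values π(i) and π(j) are two distinct elements of {1, …, 20} in uniformly random order; by symmetry P[π(i) > π(j)] = 1/2.
By linearity: E[X] = 190 · (1/2) = C(20, 2) · (1/2) = 190/2 = 95 ≈ 95.0000.

E[X] = 95 = 95.0000.


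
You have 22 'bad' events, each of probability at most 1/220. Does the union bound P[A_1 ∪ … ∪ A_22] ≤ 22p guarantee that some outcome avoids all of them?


Union bound: P[∪_{i=1}^{22} A_i] ≤ Σ_i P[A_i] ≤ 22·p = 22·(1/220) = 1/10.
Numerically: 1/10 ≈ 0.100.
Is 1/10 < 1? YES.
Since P[∪ A_i] ≤ 1/10 < 1, the complement has P[∩ A_i^c] ≥ 1 − 1/10 = 9/10 > 0, so some outcome avoids every A_i.

22·p = 1/10 ≈ 0.100; existence CERTIFIED by the union bound.


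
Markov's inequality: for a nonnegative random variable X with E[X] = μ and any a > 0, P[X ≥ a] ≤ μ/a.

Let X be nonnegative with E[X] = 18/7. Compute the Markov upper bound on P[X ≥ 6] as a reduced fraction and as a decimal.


μ = E[X] = 18/7, a = 6.
Markov: P[X ≥ 6] ≤ μ/a = (18/7)/6 = 3/7.
Numerically: ≈ 0.42857.
(Since a = 6 > μ = 2.57143, the bound 3/7 is < 1 and informative.)

P[X ≥ 6] ≤ 3/7 ≈ 0.42857.


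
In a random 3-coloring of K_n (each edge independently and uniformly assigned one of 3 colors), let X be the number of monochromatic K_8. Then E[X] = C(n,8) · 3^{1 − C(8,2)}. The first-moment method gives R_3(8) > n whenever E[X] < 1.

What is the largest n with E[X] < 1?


We need C(n, 8) · 3^{1 − 28} < 1, i.e. C(n, 8) < 3^{28 − 1} = 7625597484987.
Check values of n near the boundary:
  n = 153: C(153, 8) = 6183023199255; 6183023199255 < 7625597484987? YES
  n = 154: C(154, 8) = 6521818990995; 6521818990995 < 7625597484987? YES
  n = 155: C(155, 8) = 6876747915675; 6876747915675 < 7625597484987? YES
  n = 156: C(156, 8) = 7248464019225; 7248464019225 < 7625597484987? YES
  n = 157: C(157, 8) = 7637643295425; 7637643295425 < 7625597484987? NO
The largest n with C(n, 8) < 7625597484987 is n = 156 (where E[X] = 805384891025/847288609443 ≈ 0.9505). Hence R_3(8) > 156, i.e. R_3(8) ≥ 157.

Largest n = 156; hence R_3(8) > 156.


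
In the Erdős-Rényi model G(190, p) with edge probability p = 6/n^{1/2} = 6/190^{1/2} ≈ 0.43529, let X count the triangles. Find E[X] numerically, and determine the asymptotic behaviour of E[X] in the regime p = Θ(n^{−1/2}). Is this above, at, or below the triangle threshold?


Number of potential triangles: C(190, 3) = 1125180.
Each occurs with probability p³ ≈ (0.43529)³ ≈ 8.2475195e-02.
By linearity: E[X] = C(190, 3)·p³ ≈ 1125180 · 8.2475195e-02 ≈ 92799.43963.
Since α = 1/2 < 1, p = c/n^{1/2} ≫ 1/n is above the triangle threshold p ~ 1/n. Asymptotically E[X] ~ (c³/6)·n^{3(1−α)} = (6³/6)·n^{1.5} → ∞; triangles are abundant w.h.p.

E[X] ≈ 92799.43963; in regime p = Θ(1/n^{1/2}) E[X] diverges (above the triangle threshold p ~ 1/n).


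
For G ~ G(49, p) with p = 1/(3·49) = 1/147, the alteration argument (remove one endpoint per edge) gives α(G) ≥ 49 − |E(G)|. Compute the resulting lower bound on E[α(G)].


E[|E(G)|] = C(49, 2)·p = 1176 · (1/147) = 8.
E[α(G)] ≥ n − E[|E(G)|] = 49 − 8 = 41.
Numerically: ≈ 41.000.
(This is only a lower bound; the true E[α(G)] may be larger.)

E[α(G)] ≥ 41 ≈ 41.000.


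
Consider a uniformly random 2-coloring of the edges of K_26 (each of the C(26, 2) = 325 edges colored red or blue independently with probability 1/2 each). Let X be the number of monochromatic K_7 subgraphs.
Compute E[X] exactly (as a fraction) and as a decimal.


Let X = Σ_S X_S over the C(26, 7) = 657800 subsets S of size 7, where X_S = 1 if the K_7 on S is monochromatic.
For a fixed S, the K_7 on S has C(7, 2) = 21 edges. P[all 21 edges red] = (1/2)^21, and likewise for blue, so P[monochromatic] = 2·(1/2)^21 = 2^{1 − 21} = 1/1048576.
By linearity: E[X] = C(26, 7) · 2^{1 − 21} = 657800 · 1/1048576 = 82225/131072.
Numerically: E[X] ≈ 0.627.

E[X] = C(26,7)·2^(1−C(7,2)) = 82225/131072 ≈ 0.627.


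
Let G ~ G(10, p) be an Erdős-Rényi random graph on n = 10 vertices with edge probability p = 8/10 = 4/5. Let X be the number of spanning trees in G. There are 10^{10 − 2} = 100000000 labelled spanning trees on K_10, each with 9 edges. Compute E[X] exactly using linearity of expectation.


K_10 has 10^{10 − 2} = 100000000 labelled spanning trees.
For each such spanning tree H, let X_H = 1 if all 9 edges of H are present in G. Then P[X_H = 1] = p^{9} = (4/5)^{9} = 262144/1953125.
Summing the indicators: E[X] = Σ_H E[X_H] = 100000000 · p^{9} = 100000000 · 262144/1953125 = 67108864/5.
Numerically: E[X] ≈ 1.3422e+07.

E[X] = 100000000 · (4/5)^{9} = 67108864/5 ≈ 1.3422e+07.


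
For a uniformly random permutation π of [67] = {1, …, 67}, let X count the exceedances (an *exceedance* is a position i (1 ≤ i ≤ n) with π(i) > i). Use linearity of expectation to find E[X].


Write X = Σ_{i=1}^{67} X_i, where X_i = 1_{π(i) > i}.
For each fixed i, π(i) is uniform over {1, …, 67} (marginal of a uniform permutation), so P[π(i) > i] = (n − i)/n. Summing: Σ_{i=1}^{67} (n − i)/n = (0 + 1 + … + 66)/67 = 67(67 − 1)/(2·67) = (67 − 1)/2.
Hence E[X] = Σ_{i=1}^{67} (67 − i)/67 = 33 ≈ 33.0000.

E[X] = 33 = 33.0000.


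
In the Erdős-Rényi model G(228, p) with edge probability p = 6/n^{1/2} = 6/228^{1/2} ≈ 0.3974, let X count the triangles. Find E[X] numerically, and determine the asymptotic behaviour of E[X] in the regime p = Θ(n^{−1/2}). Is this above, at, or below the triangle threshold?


Number of potential triangles: C(228, 3) = 1949476.
Each occurs with probability p³ ≈ (0.3974)³ ≈ 6.274101e-02.
By linearity: E[X] = C(228, 3)·p³ ≈ 1949476 · 6.274101e-02 ≈ 122312.0862.
Since α = 1/2 < 1, p = c/n^{1/2} ≫ 1/n is above the triangle threshold p ~ 1/n. Asymptotically E[X] ~ (c³/6)·n^{3(1−α)} = (6³/6)·n^{1.5} → ∞; triangles are abundant w.h.p.

E[X] ≈ 122312.0862; in regime p = Θ(1/n^{1/2}) E[X] diverges (above the triangle threshold p ~ 1/n).


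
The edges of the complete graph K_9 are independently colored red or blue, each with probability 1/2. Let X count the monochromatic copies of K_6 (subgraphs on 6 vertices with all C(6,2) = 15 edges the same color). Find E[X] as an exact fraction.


Let X = Σ_S X_S over the C(9, 6) = 84 subsets S of size 6, where X_S = 1 if the K_6 on S is monochromatic.
For a fixed S, the K_6 on S has C(6, 2) = 15 edges. P[all 15 edges red] = (1/2)^15, and likewise for blue, so P[monochromatic] = 2·(1/2)^15 = 2^{1 − 15} = 1/16384.
By linearity: E[X] = C(9, 6) · 2^{1 − 15} = 84 · 1/16384 = 21/4096.
Numerically: E[X] ≈ 0.00513.

E[X] = C(9,6)·2^(1−C(6,2)) = 21/4096 ≈ 0.00513.


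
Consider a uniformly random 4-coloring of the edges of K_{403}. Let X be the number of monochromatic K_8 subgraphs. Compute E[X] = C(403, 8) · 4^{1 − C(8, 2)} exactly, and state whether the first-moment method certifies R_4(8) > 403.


E[X] = C(403, 8) · 4^{1 − 28} = 16090020602228430 · 4^{−27} = 16090020602228430/18014398509481984.
As a reduced fraction: E[X] = 8045010301114215/9007199254740992 ≈ 0.8931756.
Is E[X] < 1? YES.
Since E[X] < 1, there exists a 4-coloring of K_{403} with no monochromatic K_8; hence R_4(8) > 403.

E[X] = 8045010301114215/9007199254740992 ≈ 0.8931756; E[X] < 1, so R_4(8) > 403.


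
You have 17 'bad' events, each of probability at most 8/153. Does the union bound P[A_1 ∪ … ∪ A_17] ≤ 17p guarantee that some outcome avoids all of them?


Union bound: P[∪_{i=1}^{17} A_i] ≤ Σ_i P[A_i] ≤ 17·p = 17·(8/153) = 8/9.
Numerically: 8/9 ≈ 0.8888889.
Is 8/9 < 1? YES.
Since P[∪ A_i] ≤ 8/9 < 1, the complement has P[∩ A_i^c] ≥ 1 − 8/9 = 1/9 > 0, so some outcome avoids every A_i.

17·p = 8/9 ≈ 0.8888889; existence CERTIFIED by the union bound.


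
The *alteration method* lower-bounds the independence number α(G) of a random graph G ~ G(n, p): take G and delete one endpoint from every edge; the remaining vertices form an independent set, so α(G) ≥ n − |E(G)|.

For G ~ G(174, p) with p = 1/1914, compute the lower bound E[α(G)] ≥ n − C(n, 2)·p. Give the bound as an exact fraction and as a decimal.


E[|E(G)|] = C(174, 2)·p = 15051 · (1/1914) = 173/22.
E[α(G)] ≥ n − E[|E(G)|] = 174 − 173/22 = 3655/22.
Numerically: ≈ 166.136.
(This is only a lower bound; the true E[α(G)] may be larger.)

E[α(G)] ≥ 3655/22 ≈ 166.136.


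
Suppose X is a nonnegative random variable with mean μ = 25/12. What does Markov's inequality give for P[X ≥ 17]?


μ = E[X] = 25/12, a = 17.
Markov: P[X ≥ 17] ≤ μ/a = (25/12)/17 = 25/204.
Numerically: ≈ 0.123.
(Since a = 17 > μ = 2.083, the bound 25/204 is < 1 and informative.)

P[X ≥ 17] ≤ 25/204 ≈ 0.123.


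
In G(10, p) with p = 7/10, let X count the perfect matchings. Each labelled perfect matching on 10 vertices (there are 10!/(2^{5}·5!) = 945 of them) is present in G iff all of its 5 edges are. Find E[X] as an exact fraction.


K_10 has 10!/(2^{5}·5!) = 945 labelled perfect matchings.
For each such perfect matching H, let X_H = 1 if all 5 edges of H are present in G. Then P[X_H = 1] = p^{5} = (7/10)^{5} = 16807/100000.
Summing the indicators: E[X] = Σ_H E[X_H] = 945 · p^{5} = 945 · 16807/100000 = 3176523/20000.
Numerically: E[X] ≈ 158.8.

E[X] = 945 · (7/10)^{5} = 3176523/20000 ≈ 158.8.


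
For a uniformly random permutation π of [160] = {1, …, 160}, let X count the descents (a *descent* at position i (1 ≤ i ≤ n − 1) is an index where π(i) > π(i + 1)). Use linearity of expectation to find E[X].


Write X = Σ X_I over i = 1, …, 159, with X_I the indicator of one descent.
There are 159 indicators.
For each fixed i, the pair (π(i), π(i+1)) is a uniformly random ordered pair of distinct values from {1, …, 160}; by symmetry P[π(i) > π(i+1)] = 1/2.
By linearity: E[X] = 159 · (1/2) = (160 − 1) · (1/2) = 159/2 ≈ 79.500.

E[X] = 159/2 = 79.500.


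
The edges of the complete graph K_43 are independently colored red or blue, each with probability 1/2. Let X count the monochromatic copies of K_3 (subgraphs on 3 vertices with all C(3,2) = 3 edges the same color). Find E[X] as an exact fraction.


Let X = Σ_S X_S over the C(43, 3) = 12341 subsets S of size 3, where X_S = 1 if the K_3 on S is monochromatic.
For a fixed S, the K_3 on S has C(3, 2) = 3 edges. P[all 3 edges red] = (1/2)^3, and likewise for blue, so P[monochromatic] = 2·(1/2)^3 = 2^{1 − 3} = 1/4.
By linearity: E[X] = C(43, 3) · 2^{1 − 3} = 12341 · 1/4 = 12341/4.
Numerically: E[X] ≈ 3085.250000.

E[X] = C(43,3)·2^(1−C(3,2)) = 12341/4 ≈ 3085.250000.


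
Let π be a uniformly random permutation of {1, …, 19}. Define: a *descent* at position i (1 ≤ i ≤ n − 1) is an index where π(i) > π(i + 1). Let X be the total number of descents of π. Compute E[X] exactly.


Write X = Σ X_I over i = 1, …, 18, with X_I the indicator of one descent.
There are 18 indicators.
For each fixed i, the pair (π(i), π(i+1)) is a uniformly random ordered pair of distinct values from {1, …, 19}; by symmetry P[π(i) > π(i+1)] = 1/2.
By linearity: E[X] = 18 · (1/2) = (19 − 1) · (1/2) = 9 ≈ 9.0000.

E[X] = 9 = 9.0000.


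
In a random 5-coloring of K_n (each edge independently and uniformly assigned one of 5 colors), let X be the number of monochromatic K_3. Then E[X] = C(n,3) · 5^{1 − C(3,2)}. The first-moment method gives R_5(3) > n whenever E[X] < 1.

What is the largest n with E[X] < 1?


We need C(n, 3) · 5^{1 − 3} < 1, i.e. C(n, 3) < 5^{3 − 1} = 25.
Check values of n near the boundary:
  n = 3: C(3, 3) = 1; 1 < 25? YES
  n = 4: C(4, 3) = 4; 4 < 25? YES
  n = 5: C(5, 3) = 10; 10 < 25? YES
  n = 6: C(6, 3) = 20; 20 < 25? YES
  n = 7: C(7, 3) = 35; 35 < 25? NO
The largest n with C(n, 3) < 25 is n = 6 (where E[X] = 4/5 ≈ 0.800000). Hence R_5(3) > 6, i.e. R_5(3) ≥ 7.

Largest n = 6; hence R_5(3) > 6.


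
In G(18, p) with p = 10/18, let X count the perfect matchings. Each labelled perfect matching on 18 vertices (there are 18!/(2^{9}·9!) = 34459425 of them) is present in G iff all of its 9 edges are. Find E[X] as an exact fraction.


K_18 has 18!/(2^{9}·9!) = 34459425 labelled perfect matchings.
For each such perfect matching H, let X_H = 1 if all 9 edges of H are present in G. Then P[X_H = 1] = p^{9} = (5/9)^{9} = 1953125/387420489.
By linearity of expectation: E[X] = Σ_H E[X_H] = 34459425 · p^{9} = 34459425 · 1953125/387420489 = 830908203125/4782969.
Numerically: E[X] ≈ 1.737e+05.

E[X] = 34459425 · (5/9)^{9} = 830908203125/4782969 ≈ 1.737e+05.


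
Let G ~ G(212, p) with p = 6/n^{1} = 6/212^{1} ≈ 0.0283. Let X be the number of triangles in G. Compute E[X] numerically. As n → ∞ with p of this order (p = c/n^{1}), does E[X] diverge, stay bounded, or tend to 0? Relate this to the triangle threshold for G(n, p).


Number of potential triangles: C(212, 3) = 1565620.
Each occurs with probability p³ ≈ (0.0283)³ ≈ 2.266972e-05.
By linearity: E[X] = C(212, 3)·p³ ≈ 1565620 · 2.266972e-05 ≈ 35.4922.
Here α = 1, so p = 6/n is exactly at the triangle threshold p ~ 1/n. Asymptotically E[X] → c³/6 = 6³/6 = 36 ≈ 36.0000, a bounded constant. In this regime the triangle count is asymptotically Poisson(c³/6).

E[X] ≈ 35.4922; in regime p = Θ(1/n^{1}) E[X] stays bounded (at the triangle threshold p ~ 1/n).


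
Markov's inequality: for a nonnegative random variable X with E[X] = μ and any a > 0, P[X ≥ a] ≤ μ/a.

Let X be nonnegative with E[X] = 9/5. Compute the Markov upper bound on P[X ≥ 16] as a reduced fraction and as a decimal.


μ = E[X] = 9/5, a = 16.
Markov: P[X ≥ 16] ≤ μ/a = (9/5)/16 = 9/80.
Numerically: ≈ 0.113.
(Since a = 16 > μ = 1.800, the bound 9/80 is < 1 and informative.)

P[X ≥ 16] ≤ 9/80 ≈ 0.113.


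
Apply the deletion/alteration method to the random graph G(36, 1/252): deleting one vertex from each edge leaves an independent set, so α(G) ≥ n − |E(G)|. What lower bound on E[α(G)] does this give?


E[|E(G)|] = C(36, 2)·p = 630 · (1/252) = 5/2.
E[α(G)] ≥ n − E[|E(G)|] = 36 − 5/2 = 67/2.
Numerically: ≈ 33.50000.
(This is only a lower bound; the true E[α(G)] may be larger.)

E[α(G)] ≥ 67/2 ≈ 33.50000.


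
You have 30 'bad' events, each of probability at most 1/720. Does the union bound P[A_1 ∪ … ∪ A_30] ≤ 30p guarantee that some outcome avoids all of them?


Union bound: P[∪_{i=1}^{30} A_i] ≤ Σ_i P[A_i] ≤ 30·p = 30·(1/720) = 1/24.
Numerically: 1/24 ≈ 0.041667.
Is 1/24 < 1? YES.
Since P[∪ A_i] ≤ 1/24 < 1, the complement has P[∩ A_i^c] ≥ 1 − 1/24 = 23/24 > 0, so some outcome avoids every A_i.

30·p = 1/24 ≈ 0.041667; existence CERTIFIED by the union bound.


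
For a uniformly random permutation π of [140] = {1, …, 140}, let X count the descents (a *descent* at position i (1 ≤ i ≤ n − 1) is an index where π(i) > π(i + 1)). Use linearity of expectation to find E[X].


Write X = Σ X_I over i = 1, …, 139, with X_I the indicator of one descent.
There are 139 indicators.
For each fixed i, the pair (π(i), π(i+1)) is a uniformly random ordered pair of distinct values from {1, …, 140}; by symmetry P[π(i) > π(i+1)] = 1/2.
By linearity: E[X] = 139 · (1/2) = (140 − 1) · (1/2) = 139/2 ≈ 69.5000.

E[X] = 139/2 = 69.5000.


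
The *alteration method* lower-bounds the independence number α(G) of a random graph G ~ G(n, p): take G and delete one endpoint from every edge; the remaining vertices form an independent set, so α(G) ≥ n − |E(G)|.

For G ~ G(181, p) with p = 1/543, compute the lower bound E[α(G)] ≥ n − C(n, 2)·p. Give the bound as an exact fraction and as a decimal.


E[|E(G)|] = C(181, 2)·p = 16290 · (1/543) = 30.
E[α(G)] ≥ n − E[|E(G)|] = 181 − 30 = 151.
Numerically: ≈ 151.00000.
(This is only a lower bound; the true E[α(G)] may be larger.)

E[α(G)] ≥ 151 ≈ 151.00000.


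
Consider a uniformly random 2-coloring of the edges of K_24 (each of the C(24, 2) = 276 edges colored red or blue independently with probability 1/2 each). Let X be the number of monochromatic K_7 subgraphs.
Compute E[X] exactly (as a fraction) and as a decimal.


Let X = Σ_S X_S over the C(24, 7) = 346104 subsets S of size 7, where X_S = 1 if the K_7 on S is monochromatic.
For a fixed S, the K_7 on S has C(7, 2) = 21 edges. P[all 21 edges red] = (1/2)^21, and likewise for blue, so P[monochromatic] = 2·(1/2)^21 = 2^{1 − 21} = 1/1048576.
By linearity: E[X] = C(24, 7) · 2^{1 − 21} = 346104 · 1/1048576 = 43263/131072.
Numerically: E[X] ≈ 0.330.

E[X] = C(24,7)·2^(1−C(7,2)) = 43263/131072 ≈ 0.330.


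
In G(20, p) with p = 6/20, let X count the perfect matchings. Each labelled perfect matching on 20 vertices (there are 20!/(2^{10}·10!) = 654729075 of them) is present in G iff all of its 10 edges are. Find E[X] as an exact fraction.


K_20 has 20!/(2^{10}·10!) = 654729075 labelled perfect matchings.
For each such perfect matching H, let X_H = 1 if all 10 edges of H are present in G. Then P[X_H = 1] = p^{10} = (3/10)^{10} = 59049/10000000000.
Summing the indicators: E[X] = Σ_H E[X_H] = 654729075 · p^{10} = 654729075 · 59049/10000000000 = 1546443885987/400000000.
Numerically: E[X] ≈ 3.87e+03.

E[X] = 654729075 · (3/10)^{10} = 1546443885987/400000000 ≈ 3.87e+03.


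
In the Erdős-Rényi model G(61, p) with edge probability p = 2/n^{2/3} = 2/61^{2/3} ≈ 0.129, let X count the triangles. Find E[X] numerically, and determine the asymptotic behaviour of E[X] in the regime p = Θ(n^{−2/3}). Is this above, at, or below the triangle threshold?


Number of potential triangles: C(61, 3) = 35990.
Each occurs with probability p³ ≈ (0.129)³ ≈ 2.14996e-03.
By linearity: E[X] = C(61, 3)·p³ ≈ 35990 · 2.14996e-03 ≈ 77.377.
Since α = 2/3 < 1, p = c/n^{2/3} ≫ 1/n is above the triangle threshold p ~ 1/n. Asymptotically E[X] ~ (c³/6)·n^{3(1−α)} = (2³/6)·n^{1} → ∞; triangles are abundant w.h.p.

E[X] ≈ 77.377; in regime p = Θ(1/n^{2/3}) E[X] diverges (above the triangle threshold p ~ 1/n).


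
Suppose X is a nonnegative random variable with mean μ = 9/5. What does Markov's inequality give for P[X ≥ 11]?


μ = E[X] = 9/5, a = 11.
Markov: P[X ≥ 11] ≤ μ/a = (9/5)/11 = 9/55.
Numerically: ≈ 0.1636.
(Since a = 11 > μ = 1.8000, the bound 9/55 is < 1 and informative.)

P[X ≥ 11] ≤ 9/55 ≈ 0.1636.


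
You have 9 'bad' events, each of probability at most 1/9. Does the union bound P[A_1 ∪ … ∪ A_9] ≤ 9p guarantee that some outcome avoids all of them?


Union bound: P[∪_{i=1}^{9} A_i] ≤ Σ_i P[A_i] ≤ 9·p = 9·(1/9) = 1.
Numerically: 1 ≈ 1.000.
Is 1 < 1? NO.
Since the bound 1 is ≥ 1, the union bound is uninformative here; it does NOT by itself certify existence.

9·p = 1 ≈ 1.000; existence NOT certified by the union bound.


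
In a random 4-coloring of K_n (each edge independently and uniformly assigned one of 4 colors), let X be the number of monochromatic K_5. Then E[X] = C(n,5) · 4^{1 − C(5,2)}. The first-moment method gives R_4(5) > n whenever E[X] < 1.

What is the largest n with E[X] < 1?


We need C(n, 5) · 4^{1 − 10} < 1, i.e. C(n, 5) < 4^{10 − 1} = 262144.
Check values of n near the boundary:
  n = 31: C(31, 5) = 169911; 169911 < 262144? YES
  n = 32: C(32, 5) = 201376; 201376 < 262144? YES
  n = 33: C(33, 5) = 237336; 237336 < 262144? YES
  n = 34: C(34, 5) = 278256; 278256 < 262144? NO
  n = 35: C(35, 5) = 324632; 324632 < 262144? NO
The largest n with C(n, 5) < 262144 is n = 33 (where E[X] = 29667/32768 ≈ 0.9054). Hence R_4(5) > 33, i.e. R_4(5) ≥ 34.

Largest n = 33; hence R_4(5) > 33.


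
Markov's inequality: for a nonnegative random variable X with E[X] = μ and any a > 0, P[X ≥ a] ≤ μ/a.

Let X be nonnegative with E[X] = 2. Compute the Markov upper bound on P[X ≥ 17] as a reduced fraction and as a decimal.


μ = E[X] = 2, a = 17.
Markov: P[X ≥ 17] ≤ μ/a = (2)/17 = 2/17.
Numerically: ≈ 0.117647.
(Since a = 17 > μ = 2.000000, the bound 2/17 is < 1 and informative.)

P[X ≥ 17] ≤ 2/17 ≈ 0.117647.


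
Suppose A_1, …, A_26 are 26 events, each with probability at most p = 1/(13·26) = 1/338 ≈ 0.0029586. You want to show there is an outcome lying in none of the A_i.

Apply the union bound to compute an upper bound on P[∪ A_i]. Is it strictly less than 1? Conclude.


Union bound: P[∪_{i=1}^{26} A_i] ≤ Σ_i P[A_i] ≤ 26·p = 26·(1/338) = 1/13.
Numerically: 1/13 ≈ 0.0769231.
Is 1/13 < 1? YES.
Since P[∪ A_i] ≤ 1/13 < 1, the complement has P[∩ A_i^c] ≥ 1 − 1/13 = 12/13 > 0, so some outcome avoids every A_i.

26·p = 1/13 ≈ 0.0769231; existence CERTIFIED by the union bound.


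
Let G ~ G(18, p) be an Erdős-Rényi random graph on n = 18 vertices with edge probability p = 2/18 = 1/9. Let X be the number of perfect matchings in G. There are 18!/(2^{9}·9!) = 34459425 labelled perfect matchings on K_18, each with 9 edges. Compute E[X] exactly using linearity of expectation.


K_18 has 18!/(2^{9}·9!) = 34459425 labelled perfect matchings.
For each such perfect matching H, let X_H = 1 if all 9 edges of H are present in G. Then P[X_H = 1] = p^{9} = (1/9)^{9} = 1/387420489.
Summing the indicators: E[X] = Σ_H E[X_H] = 34459425 · p^{9} = 34459425 · 1/387420489 = 425425/4782969.
Numerically: E[X] ≈ 0.0889.

E[X] = 34459425 · (1/9)^{9} = 425425/4782969 ≈ 0.0889.


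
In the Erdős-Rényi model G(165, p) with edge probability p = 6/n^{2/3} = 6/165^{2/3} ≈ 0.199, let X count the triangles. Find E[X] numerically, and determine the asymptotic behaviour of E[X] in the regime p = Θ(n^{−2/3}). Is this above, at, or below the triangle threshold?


Number of potential triangles: C(165, 3) = 735130.
Each occurs with probability p³ ≈ (0.199)³ ≈ 7.93388e-03.
By linearity: E[X] = C(165, 3)·p³ ≈ 735130 · 7.93388e-03 ≈ 5832.436.
Since α = 2/3 < 1, p = c/n^{2/3} ≫ 1/n is above the triangle threshold p ~ 1/n. Asymptotically E[X] ~ (c³/6)·n^{3(1−α)} = (6³/6)·n^{1} → ∞; triangles are abundant w.h.p.

E[X] ≈ 5832.436; in regime p = Θ(1/n^{2/3}) E[X] diverges (above the triangle threshold p ~ 1/n).


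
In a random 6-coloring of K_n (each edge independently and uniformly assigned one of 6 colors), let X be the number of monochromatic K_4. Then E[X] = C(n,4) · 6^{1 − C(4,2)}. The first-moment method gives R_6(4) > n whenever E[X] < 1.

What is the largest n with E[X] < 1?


We need C(n, 4) · 6^{1 − 6} < 1, i.e. C(n, 4) < 6^{6 − 1} = 7776.
Check values of n near the boundary:
  n = 17: C(17, 4) = 2380; 2380 < 7776? YES
  n = 18: C(18, 4) = 3060; 3060 < 7776? YES
  n = 19: C(19, 4) = 3876; 3876 < 7776? YES
  n = 20: C(20, 4) = 4845; 4845 < 7776? YES
  n = 21: C(21, 4) = 5985; 5985 < 7776? YES
  n = 22: C(22, 4) = 7315; 7315 < 7776? YES
  n = 23: C(23, 4) = 8855; 8855 < 7776? NO
  n = 24: C(24, 4) = 10626; 10626 < 7776? NO
The largest n with C(n, 4) < 7776 is n = 22 (where E[X] = 7315/7776 ≈ 0.94072). Hence R_6(4) > 22, i.e. R_6(4) ≥ 23.

Largest n = 22; hence R_6(4) > 22.


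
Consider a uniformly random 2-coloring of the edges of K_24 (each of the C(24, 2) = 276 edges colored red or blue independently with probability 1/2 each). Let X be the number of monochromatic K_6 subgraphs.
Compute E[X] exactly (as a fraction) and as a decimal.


Let X = Σ_S X_S over the C(24, 6) = 134596 subsets S of size 6, where X_S = 1 if the K_6 on S is monochromatic.
For a fixed S, the K_6 on S has C(6, 2) = 15 edges. P[all 15 edges red] = (1/2)^15, and likewise for blue, so P[monochromatic] = 2·(1/2)^15 = 2^{1 − 15} = 1/16384.
Summing: E[X] = C(24, 6) · 2^{1 − 15} = 134596 · 1/16384 = 33649/4096.
Numerically: E[X] ≈ 8.21509.

E[X] = C(24,6)·2^(1−C(6,2)) = 33649/4096 ≈ 8.21509.


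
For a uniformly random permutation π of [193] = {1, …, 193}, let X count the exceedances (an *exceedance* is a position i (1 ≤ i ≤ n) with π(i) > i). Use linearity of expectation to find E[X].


Write X = Σ_{i=1}^{193} X_i, where X_i = 1_{π(i) > i}.
For each fixed i, π(i) is uniform over {1, …, 193} (marginal of a uniform permutation), so P[π(i) > i] = (n − i)/n. Summing: Σ_{i=1}^{193} (n − i)/n = (0 + 1 + … + 192)/193 = 193(193 − 1)/(2·193) = (193 − 1)/2.
Hence E[X] = Σ_{i=1}^{193} (193 − i)/193 = 96 ≈ 96.00000.

E[X] = 96 = 96.00000.


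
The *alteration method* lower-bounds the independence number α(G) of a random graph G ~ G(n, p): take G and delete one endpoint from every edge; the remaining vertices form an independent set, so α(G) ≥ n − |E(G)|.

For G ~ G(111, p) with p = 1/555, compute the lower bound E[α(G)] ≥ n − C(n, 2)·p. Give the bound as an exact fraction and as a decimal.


E[|E(G)|] = C(111, 2)·p = 6105 · (1/555) = 11.
E[α(G)] ≥ n − E[|E(G)|] = 111 − 11 = 100.
Numerically: ≈ 100.00000.
(This is only a lower bound; the true E[α(G)] may be larger.)

E[α(G)] ≥ 100 ≈ 100.00000.


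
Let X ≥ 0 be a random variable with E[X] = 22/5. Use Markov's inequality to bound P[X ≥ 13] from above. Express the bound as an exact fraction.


μ = E[X] = 22/5, a = 13.
Markov: P[X ≥ 13] ≤ μ/a = (22/5)/13 = 22/65.
Numerically: ≈ 0.3385.
(Since a = 13 > μ = 4.4000, the bound 22/65 is < 1 and informative.)

P[X ≥ 13] ≤ 22/65 ≈ 0.3385.


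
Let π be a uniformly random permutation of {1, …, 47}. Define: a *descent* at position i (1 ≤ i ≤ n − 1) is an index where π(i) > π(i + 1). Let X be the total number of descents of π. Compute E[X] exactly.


Write X = Σ X_I over i = 1, …, 46, with X_I the indicator of one descent.
There are 46 indicators.
For each fixed i, the pair (π(i), π(i+1)) is a uniformly random ordered pair of distinct values from {1, …, 47}; by symmetry P[π(i) > π(i+1)] = 1/2.
By linearity: E[X] = 46 · (1/2) = (47 − 1) · (1/2) = 23 ≈ 23.000.

E[X] = 23 = 23.000.


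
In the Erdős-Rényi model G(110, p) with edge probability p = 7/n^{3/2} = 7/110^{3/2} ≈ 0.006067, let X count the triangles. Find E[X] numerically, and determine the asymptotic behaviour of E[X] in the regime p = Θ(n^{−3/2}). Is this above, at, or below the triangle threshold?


Number of potential triangles: C(110, 3) = 215820.
Each occurs with probability p³ ≈ (0.006067)³ ≈ 2.233711e-07.
By linearity: E[X] = C(110, 3)·p³ ≈ 215820 · 2.233711e-07 ≈ 0.0482.
Since α = 3/2 > 1, p = c/n^{3/2} = o(1/n) is below the triangle threshold p ~ 1/n. Asymptotically E[X] ~ (c³/6)·n^{3(1−α)} = (7³/6)·n^{-1.5} → 0, so by Markov's inequality G has no triangles w.h.p.

E[X] ≈ 0.0482; in regime p = Θ(1/n^{3/2}) E[X] tends to 0 (below the triangle threshold p ~ 1/n).


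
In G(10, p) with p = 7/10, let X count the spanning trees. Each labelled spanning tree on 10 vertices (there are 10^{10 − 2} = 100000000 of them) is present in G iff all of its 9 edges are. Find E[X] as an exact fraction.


K_10 has 10^{10 − 2} = 100000000 labelled spanning trees.
For each such spanning tree H, let X_H = 1 if all 9 edges of H are present in G. Then P[X_H = 1] = p^{9} = (7/10)^{9} = 40353607/1000000000.
By linearity: E[X] = Σ_H E[X_H] = 100000000 · p^{9} = 100000000 · 40353607/1000000000 = 40353607/10.
Numerically: E[X] ≈ 4.04e+06.

E[X] = 100000000 · (7/10)^{9} = 40353607/10 ≈ 4.04e+06.


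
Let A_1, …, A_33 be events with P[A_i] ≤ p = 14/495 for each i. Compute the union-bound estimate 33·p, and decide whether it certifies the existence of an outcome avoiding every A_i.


Union bound: P[∪_{i=1}^{33} A_i] ≤ Σ_i P[A_i] ≤ 33·p = 33·(14/495) = 14/15.
Numerically: 14/15 ≈ 0.9333.
Is 14/15 < 1? YES.
Since P[∪ A_i] ≤ 14/15 < 1, the complement has P[∩ A_i^c] ≥ 1 − 14/15 = 1/15 > 0, so some outcome avoids every A_i.

33·p = 14/15 ≈ 0.9333; existence CERTIFIED by the union bound.


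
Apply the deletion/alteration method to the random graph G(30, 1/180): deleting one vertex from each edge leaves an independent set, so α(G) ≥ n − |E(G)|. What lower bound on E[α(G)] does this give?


E[|E(G)|] = C(30, 2)·p = 435 · (1/180) = 29/12.
E[α(G)] ≥ n − E[|E(G)|] = 30 − 29/12 = 331/12.
Numerically: ≈ 27.58333.
(This is only a lower bound; the true E[α(G)] may be larger.)

E[α(G)] ≥ 331/12 ≈ 27.58333.


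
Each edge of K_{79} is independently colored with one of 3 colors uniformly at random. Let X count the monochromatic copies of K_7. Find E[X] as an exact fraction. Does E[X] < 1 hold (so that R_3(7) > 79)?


E[X] = C(79, 7) · 3^{1 − 21} = 2898753715 · 3^{−20} = 2898753715/3486784401.
As a reduced fraction: E[X] = 2898753715/3486784401 ≈ 0.8314.
Is E[X] < 1? YES.
Since E[X] < 1, there exists a 3-coloring of K_{79} with no monochromatic K_7; hence R_3(7) > 79.

E[X] = 2898753715/3486784401 ≈ 0.8314; E[X] < 1, so R_3(7) > 79.


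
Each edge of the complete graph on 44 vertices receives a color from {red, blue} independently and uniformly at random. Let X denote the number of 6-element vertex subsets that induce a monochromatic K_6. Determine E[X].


Let X = Σ_S X_S over the C(44, 6) = 7059052 subsets S of size 6, where X_S = 1 if the K_6 on S is monochromatic.
For a fixed S, the K_6 on S has C(6, 2) = 15 edges. P[all 15 edges red] = (1/2)^15, and likewise for blue, so P[monochromatic] = 2·(1/2)^15 = 2^{1 − 15} = 1/16384.
By linearity: E[X] = C(44, 6) · 2^{1 − 15} = 7059052 · 1/16384 = 1764763/4096.
Numerically: E[X] ≈ 430.850342.

E[X] = C(44,6)·2^(1−C(6,2)) = 1764763/4096 ≈ 430.850342.


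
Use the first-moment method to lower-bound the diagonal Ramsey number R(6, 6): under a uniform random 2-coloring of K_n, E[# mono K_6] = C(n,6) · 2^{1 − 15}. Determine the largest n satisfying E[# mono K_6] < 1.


We need C(n, 6) · 2^{1 − 15} < 1, i.e. C(n, 6) < 2^{15 − 1} = 16384.
Check values of n near the boundary:
  n = 16: C(16, 6) = 8008; 8008 < 16384? YES
  n = 17: C(17, 6) = 12376; 12376 < 16384? YES
  n = 18: C(18, 6) = 18564; 18564 < 16384? NO
  n = 19: C(19, 6) = 27132; 27132 < 16384? NO
The largest n with C(n, 6) < 16384 is n = 17 (where E[X] = 1547/2048 ≈ 0.755). Hence R(6, 6) > 17, i.e. R(6, 6) ≥ 18.

Largest n = 17; hence R(6, 6) > 17.


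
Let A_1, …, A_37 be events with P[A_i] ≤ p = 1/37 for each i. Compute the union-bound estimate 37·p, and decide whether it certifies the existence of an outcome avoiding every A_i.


Union bound: P[∪_{i=1}^{37} A_i] ≤ Σ_i P[A_i] ≤ 37·p = 37·(1/37) = 1.
Numerically: 1 ≈ 1.00000.
Is 1 < 1? NO.
Since the bound 1 is ≥ 1, the union bound is uninformative here; it does NOT by itself certify existence.

37·p = 1 ≈ 1.00000; existence NOT certified by the union bound.


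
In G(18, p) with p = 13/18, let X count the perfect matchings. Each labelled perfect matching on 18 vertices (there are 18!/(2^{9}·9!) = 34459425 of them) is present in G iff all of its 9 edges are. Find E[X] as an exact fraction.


K_18 has 18!/(2^{9}·9!) = 34459425 labelled perfect matchings.
For each such perfect matching H, let X_H = 1 if all 9 edges of H are present in G. Then P[X_H = 1] = p^{9} = (13/18)^{9} = 10604499373/198359290368.
By linearity of expectation: E[X] = Σ_H E[X_H] = 34459425 · p^{9} = 34459425 · 10604499373/198359290368 = 4511419145758525/2448880128.
Numerically: E[X] ≈ 1.842e+06.

E[X] = 34459425 · (13/18)^{9} = 4511419145758525/2448880128 ≈ 1.842e+06.


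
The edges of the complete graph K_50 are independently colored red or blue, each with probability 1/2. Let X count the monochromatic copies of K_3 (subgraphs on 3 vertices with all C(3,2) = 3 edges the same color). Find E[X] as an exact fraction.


Let X = Σ_S X_S over the C(50, 3) = 19600 subsets S of size 3, where X_S = 1 if the K_3 on S is monochromatic.
For a fixed S, the K_3 on S has C(3, 2) = 3 edges. P[all 3 edges red] = (1/2)^3, and likewise for blue, so P[monochromatic] = 2·(1/2)^3 = 2^{1 − 3} = 1/4.
By linearity: E[X] = C(50, 3) · 2^{1 − 3} = 19600 · 1/4 = 4900.
Numerically: E[X] ≈ 4900.000.

E[X] = C(50,3)·2^(1−C(3,2)) = 4900 ≈ 4900.000.
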